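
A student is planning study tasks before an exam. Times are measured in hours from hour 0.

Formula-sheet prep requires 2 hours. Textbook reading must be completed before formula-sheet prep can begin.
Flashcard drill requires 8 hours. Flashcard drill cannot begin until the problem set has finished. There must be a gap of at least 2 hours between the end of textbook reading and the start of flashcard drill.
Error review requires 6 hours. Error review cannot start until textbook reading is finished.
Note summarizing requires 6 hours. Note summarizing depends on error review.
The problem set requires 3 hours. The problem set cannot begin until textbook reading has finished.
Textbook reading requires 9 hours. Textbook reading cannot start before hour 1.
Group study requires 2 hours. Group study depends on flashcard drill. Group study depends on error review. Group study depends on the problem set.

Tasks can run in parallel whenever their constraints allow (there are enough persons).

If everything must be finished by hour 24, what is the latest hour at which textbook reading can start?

2

Group study has no dependents, so it just needs to finish by hour 24. Starting by 24 − 2 = hour 22 achieves that.
Flashcard drill feeds into group study (must start by hour 22); so flashcard drill must finish by hour 22 and therefore start by hour 14.
For the problem set: flashcard drill (must start by hour 14); group study (must start by hour 22). The most restrictive is hour 14; with a 3-hour duration, the problem set must start by hour 11.
To finish by hour 24, note summarizing (duration 6) must start no later than hour 18.
Error review has several dependents: group study (must start by hour 22); note summarizing (must start by hour 18). The earliest of those limits is hour 18, so error review must start by 18 − 6 = hour 12.
Formula-sheet prep must finish by hour 24; it takes 2 hours, so it must start by 24 − 2 = hour 22.
Textbook reading feeds the problem set (must start by hour 11); flashcard drill (must start by hour 14, minus 2-hour gap → hour 12); error review (must start by hour 12); formula-sheet prep (must start by hour 22). Taking the minimum, textbook reading must finish by hour 11 and start by 11 − 9 = hour 2.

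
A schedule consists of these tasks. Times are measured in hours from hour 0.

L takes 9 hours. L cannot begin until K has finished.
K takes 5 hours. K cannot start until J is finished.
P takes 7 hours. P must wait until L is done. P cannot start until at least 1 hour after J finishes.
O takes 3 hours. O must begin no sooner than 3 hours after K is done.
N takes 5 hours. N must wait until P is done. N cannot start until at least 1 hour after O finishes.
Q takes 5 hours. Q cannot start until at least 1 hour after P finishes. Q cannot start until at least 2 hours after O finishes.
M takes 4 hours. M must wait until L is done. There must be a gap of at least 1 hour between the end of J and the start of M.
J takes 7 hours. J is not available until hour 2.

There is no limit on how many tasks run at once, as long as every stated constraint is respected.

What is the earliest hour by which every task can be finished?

36

After its own release at hour 2, J can start at hour 2 and finishes at hour 9.
K cannot begin until J (finishes hour 9). It runs from hour 9 to 9 + 5 = hour 14.
After K (finishes hour 14, plus 3-hour gap → hour 17), O can start at hour 17 and finishes at hour 20.
L cannot begin until K (finishes hour 14). It runs from hour 14 to 14 + 9 = hour 23.
P cannot start until L (finishes hour 23); J (finishes hour 9, plus 1-hour gap → hour 10). The controlling bound is hour 23, so P finishes at 23 + 7 = hour 30.
For Q: P (finishes hour 30, plus 1-hour gap → hour 31); O (finishes hour 20, plus 2-hour gap → hour 22). Taking the maximum gives a start of hour 31, and it finishes at 31 + 5 = hour 36.
For N: P (finishes hour 30); O (finishes hour 20, plus 1-hour gap → hour 21). Taking the maximum gives a start of hour 30, and it finishes at 30 + 5 = hour 35.
M needs all of L (finishes hour 23); J (finishes hour 9, plus 1-hour gap → hour 10). That puts its earliest start at hour 23; it finishes at 23 + 4 = hour 27.
All tasks are finished once the last one completes. Finish times: J at 9, K at 14, L at 23, M at 27, N at 35, O at 20, P at 30, Q at 36. The latest is hour 36.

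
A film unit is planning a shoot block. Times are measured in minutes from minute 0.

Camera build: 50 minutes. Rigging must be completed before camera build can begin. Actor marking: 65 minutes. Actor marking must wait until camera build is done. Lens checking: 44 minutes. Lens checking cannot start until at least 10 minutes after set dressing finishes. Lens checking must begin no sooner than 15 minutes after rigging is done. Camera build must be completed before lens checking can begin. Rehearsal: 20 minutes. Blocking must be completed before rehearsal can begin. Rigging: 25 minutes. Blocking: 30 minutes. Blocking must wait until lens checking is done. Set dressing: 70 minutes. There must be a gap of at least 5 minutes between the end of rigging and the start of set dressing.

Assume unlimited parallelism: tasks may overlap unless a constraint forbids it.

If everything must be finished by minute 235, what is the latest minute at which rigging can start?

Nothing follows rehearsal; the deadline of minute 235 is its only limit. It must start by 235 − 20 = minute 215.
Since rehearsal (must start by minute 215) depends on it, blocking must finish by minute 215. Backing off its 30-minute duration gives a latest start of minute 185.
Since blocking (must start by minute 185) depends on it, lens checking must finish by minute 185. Backing off its 44-minute duration gives a latest start of minute 141.
Set dressing must finish before lens checking (must start by minute 141, minus 10-minute gap → minute 131). With a 70-minute duration, set dressing must start by 131 − 70 = minute 61.
Nothing follows actor marking; the deadline of minute 235 is its only limit. It must start by 235 − 65 = minute 170.
For camera build: lens checking (must start by minute 141); actor marking (must start by minute 170). The most restrictive is minute 141; with a 50-minute duration, camera build must start by minute 91.
For rigging: set dressing (must start by minute 61, minus 5-minute gap → minute 56); camera build (must start by minute 91); lens checking (must start by minute 141, minus 15-minute gap → minute 126). The most restrictive is minute 56; with a 25-minute duration, rigging must start by minute 31.

31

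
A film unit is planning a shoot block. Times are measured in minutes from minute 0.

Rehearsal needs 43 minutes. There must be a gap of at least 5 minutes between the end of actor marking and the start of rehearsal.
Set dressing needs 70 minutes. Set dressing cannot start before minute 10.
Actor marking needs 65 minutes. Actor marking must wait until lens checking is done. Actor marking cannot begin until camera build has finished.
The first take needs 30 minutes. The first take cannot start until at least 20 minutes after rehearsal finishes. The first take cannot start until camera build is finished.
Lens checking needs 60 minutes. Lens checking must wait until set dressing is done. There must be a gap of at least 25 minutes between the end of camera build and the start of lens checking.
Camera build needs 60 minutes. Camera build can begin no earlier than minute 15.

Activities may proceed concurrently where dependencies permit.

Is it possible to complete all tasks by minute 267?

Camera build cannot begin until its own release at minute 15. It runs from minute 15 to 15 + 60 = minute 75.
Set dressing cannot begin until its own release at minute 10. It runs from minute 10 to 10 + 70 = minute 80.
Lens checking has to wait for set dressing (finishes minute 80); camera build (finishes minute 75, plus 25-minute gap → minute 100). The latest of these is minute 100, so lens checking runs minute 100 to 100 + 60 = minute 160.
Actor marking needs all of lens checking (finishes minute 160); camera build (finishes minute 75). That puts its earliest start at minute 160; it finishes at 160 + 65 = minute 225.
Rehearsal waits on actor marking (finishes minute 225, plus 5-minute gap → minute 230), so it starts at minute 230 and finishes at 230 + 43 = minute 273.
The first take cannot start until rehearsal (finishes minute 273, plus 20-minute gap → minute 293); camera build (finishes minute 75). The controlling bound is minute 293, so the first take finishes at 293 + 30 = minute 323.
The earliest everything can be done is minute 323, which is after the deadline of 267, so it is not possible.

No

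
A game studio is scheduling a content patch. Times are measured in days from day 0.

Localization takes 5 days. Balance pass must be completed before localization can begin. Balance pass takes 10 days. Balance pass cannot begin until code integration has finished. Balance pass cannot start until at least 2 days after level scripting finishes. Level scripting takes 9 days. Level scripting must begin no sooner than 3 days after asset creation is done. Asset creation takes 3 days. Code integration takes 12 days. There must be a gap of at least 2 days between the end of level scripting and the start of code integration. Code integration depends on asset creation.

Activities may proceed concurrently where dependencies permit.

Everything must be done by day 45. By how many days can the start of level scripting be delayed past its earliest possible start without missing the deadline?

Asset creation can start immediately at day 0; it finishes at day 3.
Level scripting cannot begin until asset creation (finishes day 3, plus 3-day gap → day 6). It runs from day 6 to 6 + 9 = day 15.

Working backward from the deadline:
Localization has no dependents, so it just needs to finish by day 45. Starting by 45 − 5 = day 40 achieves that.
Balance pass must finish before localization (must start by day 40). With a 10-day duration, balance pass must start by 40 − 10 = day 30.
Code integration feeds into balance pass (must start by day 30); so code integration must finish by day 30 and therefore start by day 18.
Level scripting feeds code integration (must start by day 18, minus 2-day gap → day 16); balance pass (must start by day 30, minus 2-day gap → day 28). Taking the minimum, level scripting must finish by day 16 and start by 16 − 9 = day 7.
So level scripting can start as early as day 6 and as late as day 7, giving 7 − 6 = 1 day of slack.

1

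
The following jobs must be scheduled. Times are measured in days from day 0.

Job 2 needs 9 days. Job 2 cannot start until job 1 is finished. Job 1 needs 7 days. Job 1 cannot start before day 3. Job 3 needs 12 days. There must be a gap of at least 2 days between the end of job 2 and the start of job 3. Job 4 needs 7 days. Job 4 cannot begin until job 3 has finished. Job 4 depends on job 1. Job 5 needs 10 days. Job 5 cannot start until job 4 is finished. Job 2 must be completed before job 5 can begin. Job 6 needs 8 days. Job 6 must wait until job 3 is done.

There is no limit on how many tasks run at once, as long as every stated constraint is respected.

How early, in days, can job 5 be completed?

Job 1 cannot begin until its own release at day 3. It runs from day 3 to 3 + 7 = day 10.
Job 2 cannot begin until job 1 (finishes day 10). It runs from day 10 to 10 + 9 = day 19.
After job 2 (finishes day 19, plus 2-day gap → day 21), job 3 can start at day 21 and finishes at day 33.
Job 4 has to wait for job 3 (finishes day 33); job 1 (finishes day 10). The latest of these is day 33, so job 4 runs day 33 to 33 + 7 = day 40.
Job 5 has to wait for job 4 (finishes day 40); job 2 (finishes day 19). The latest of these is day 40, so job 5 runs day 40 to 40 + 10 = day 50.

50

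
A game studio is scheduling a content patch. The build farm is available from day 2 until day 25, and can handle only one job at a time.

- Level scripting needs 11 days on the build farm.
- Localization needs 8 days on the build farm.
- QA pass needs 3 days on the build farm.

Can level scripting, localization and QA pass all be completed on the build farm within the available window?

Yes

The build farm window is 25 − 2 = 23 days.
Running back to back, the jobs need 11 + 8 + 3 = 22 days on the build farm.
Since 22 ≤ 23, they fit within the window.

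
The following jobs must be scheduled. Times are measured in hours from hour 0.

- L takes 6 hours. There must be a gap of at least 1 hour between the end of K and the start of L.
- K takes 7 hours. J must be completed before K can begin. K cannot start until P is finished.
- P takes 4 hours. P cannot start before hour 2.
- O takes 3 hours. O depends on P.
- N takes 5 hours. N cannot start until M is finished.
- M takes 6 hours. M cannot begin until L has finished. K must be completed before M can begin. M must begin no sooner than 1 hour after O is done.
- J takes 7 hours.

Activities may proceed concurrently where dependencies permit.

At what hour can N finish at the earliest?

P cannot begin until its own release at hour 2. It runs from hour 2 to 2 + 4 = hour 6.
O waits on P (finishes hour 6), so it starts at hour 6 and finishes at 6 + 3 = hour 9.
J has no prerequisites, so it starts at hour 0 and finishes at hour 7.
For K: J (finishes hour 7); P (finishes hour 6). Taking the maximum gives a start of hour 7, and it finishes at 7 + 7 = hour 14.
After K (finishes hour 14, plus 1-hour gap → hour 15), L can start at hour 15 and finishes at hour 21.
For M: L (finishes hour 21); K (finishes hour 14); O (finishes hour 9, plus 1-hour gap → hour 10). Taking the maximum gives a start of hour 21, and it finishes at 21 + 6 = hour 27.
After M (finishes hour 27), N can start at hour 27 and finishes at hour 32.

32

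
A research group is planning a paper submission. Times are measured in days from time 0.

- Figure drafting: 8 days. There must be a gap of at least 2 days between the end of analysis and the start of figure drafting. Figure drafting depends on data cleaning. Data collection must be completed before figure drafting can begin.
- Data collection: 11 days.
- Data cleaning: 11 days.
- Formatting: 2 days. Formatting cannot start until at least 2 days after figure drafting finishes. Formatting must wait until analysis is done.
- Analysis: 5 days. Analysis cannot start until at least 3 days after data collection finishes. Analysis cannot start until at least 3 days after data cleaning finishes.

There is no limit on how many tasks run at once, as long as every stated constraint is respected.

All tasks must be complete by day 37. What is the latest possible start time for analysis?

18

Nothing follows formatting; the deadline of day 37 is its only limit. It must start by 37 − 2 = day 35.
Figure drafting has to be done before formatting (must start by day 35, minus 2-day gap → day 33). That means finishing by day 33, i.e. starting by 33 − 8 = day 25.
For analysis: figure drafting (must start by day 25, minus 2-day gap → day 23); formatting (must start by day 35). The most restrictive is day 23; with a 5-day duration, analysis must start by day 18.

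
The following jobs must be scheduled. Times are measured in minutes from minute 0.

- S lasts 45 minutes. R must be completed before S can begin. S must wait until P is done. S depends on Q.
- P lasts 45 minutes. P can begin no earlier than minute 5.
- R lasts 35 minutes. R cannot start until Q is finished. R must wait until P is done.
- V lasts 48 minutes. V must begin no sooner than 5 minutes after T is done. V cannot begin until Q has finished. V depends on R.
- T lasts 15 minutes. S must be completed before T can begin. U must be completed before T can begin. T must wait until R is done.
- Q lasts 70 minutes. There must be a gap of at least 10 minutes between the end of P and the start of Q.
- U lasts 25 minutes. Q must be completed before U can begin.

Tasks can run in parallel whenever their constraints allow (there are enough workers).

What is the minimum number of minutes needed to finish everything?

278

After its own release at minute 5, P can start at minute 5 and finishes at minute 50.
Q cannot begin until P (finishes minute 50, plus 10-minute gap → minute 60). It runs from minute 60 to 60 + 70 = minute 130.
U waits on Q (finishes minute 130), so it starts at minute 130 and finishes at 130 + 25 = minute 155.
For R: Q (finishes minute 130); P (finishes minute 50). Taking the maximum gives a start of minute 130, and it finishes at 130 + 35 = minute 165.
For S: R (finishes minute 165); P (finishes minute 50); Q (finishes minute 130). Taking the maximum gives a start of minute 165, and it finishes at 165 + 45 = minute 210.
T needs all of S (finishes minute 210); U (finishes minute 155); R (finishes minute 165). That puts its earliest start at minute 210; it finishes at 210 + 15 = minute 225.
For V: T (finishes minute 225, plus 5-minute gap → minute 230); Q (finishes minute 130); R (finishes minute 165). Taking the maximum gives a start of minute 230, and it finishes at 230 + 48 = minute 278.
All tasks are finished once the last one completes. Finish times: P at 50, Q at 130, R at 165, S at 210, T at 225, U at 155, V at 278. The latest is minute 278.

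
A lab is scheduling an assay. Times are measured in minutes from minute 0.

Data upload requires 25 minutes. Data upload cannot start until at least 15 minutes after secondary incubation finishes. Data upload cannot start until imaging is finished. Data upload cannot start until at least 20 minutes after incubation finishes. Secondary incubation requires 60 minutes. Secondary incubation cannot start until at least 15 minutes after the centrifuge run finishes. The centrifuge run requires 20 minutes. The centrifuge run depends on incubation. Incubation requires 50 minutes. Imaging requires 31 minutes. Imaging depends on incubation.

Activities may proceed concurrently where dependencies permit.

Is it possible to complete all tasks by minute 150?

No

Incubation can start immediately at minute 0; it finishes at minute 50.
Imaging waits on incubation (finishes minute 50), so it starts at minute 50 and finishes at 50 + 31 = minute 81.
The centrifuge run cannot begin until incubation (finishes minute 50). It runs from minute 50 to 50 + 20 = minute 70.
Secondary incubation waits on the centrifuge run (finishes minute 70, plus 15-minute gap → minute 85), so it starts at minute 85 and finishes at 85 + 60 = minute 145.
For data upload: secondary incubation (finishes minute 145, plus 15-minute gap → minute 160); imaging (finishes minute 81); incubation (finishes minute 50, plus 20-minute gap → minute 70). Taking the maximum gives a start of minute 160, and it finishes at 160 + 25 = minute 185.
The earliest everything can be done is minute 185, which is after the deadline of 150, so it is not possible.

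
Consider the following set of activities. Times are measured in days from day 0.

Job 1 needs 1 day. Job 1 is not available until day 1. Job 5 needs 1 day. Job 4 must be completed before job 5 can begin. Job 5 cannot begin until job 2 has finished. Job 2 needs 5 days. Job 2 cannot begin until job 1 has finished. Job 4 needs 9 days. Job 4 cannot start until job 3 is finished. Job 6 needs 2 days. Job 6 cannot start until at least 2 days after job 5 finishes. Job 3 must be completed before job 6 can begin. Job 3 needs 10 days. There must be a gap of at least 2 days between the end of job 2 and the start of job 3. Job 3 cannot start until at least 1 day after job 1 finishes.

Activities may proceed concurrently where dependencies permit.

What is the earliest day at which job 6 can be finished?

33

After its own release at day 1, job 1 can start at day 1 and finishes at day 2.
Job 2 waits on job 1 (finishes day 2), so it starts at day 2 and finishes at 2 + 5 = day 7.
Job 3 cannot start until job 2 (finishes day 7, plus 2-day gap → day 9); job 1 (finishes day 2, plus 1-day gap → day 3). The controlling bound is day 9, so job 3 finishes at 9 + 10 = day 19.
Job 4 cannot begin until job 3 (finishes day 19). It runs from day 19 to 19 + 9 = day 28.
For job 5: job 4 (finishes day 28); job 2 (finishes day 7). Taking the maximum gives a start of day 28, and it finishes at 28 + 1 = day 29.
For job 6: job 5 (finishes day 29, plus 2-day gap → day 31); job 3 (finishes day 19). Taking the maximum gives a start of day 31, and it finishes at 31 + 2 = day 33.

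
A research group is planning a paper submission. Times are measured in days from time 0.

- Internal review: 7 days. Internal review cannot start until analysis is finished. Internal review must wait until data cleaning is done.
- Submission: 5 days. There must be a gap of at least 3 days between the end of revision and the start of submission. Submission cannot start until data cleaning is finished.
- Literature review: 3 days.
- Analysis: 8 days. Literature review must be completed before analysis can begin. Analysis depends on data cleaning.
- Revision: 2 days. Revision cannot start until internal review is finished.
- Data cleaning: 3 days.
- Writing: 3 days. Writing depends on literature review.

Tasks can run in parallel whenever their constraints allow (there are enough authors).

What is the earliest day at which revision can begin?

18

Data cleaning has no prerequisites, so it starts at day 0 and finishes at day 3.
Literature review has no prerequisites, so it starts at day 0 and finishes at day 3.
For analysis: literature review (finishes day 3); data cleaning (finishes day 3). Taking the maximum gives a start of day 3, and it finishes at 3 + 8 = day 11.
Internal review needs all of analysis (finishes day 11); data cleaning (finishes day 3). That puts its earliest start at day 11; it finishes at 11 + 7 = day 18.
Revision waits on internal review (finishes day 18), so the earliest it can start is day 18.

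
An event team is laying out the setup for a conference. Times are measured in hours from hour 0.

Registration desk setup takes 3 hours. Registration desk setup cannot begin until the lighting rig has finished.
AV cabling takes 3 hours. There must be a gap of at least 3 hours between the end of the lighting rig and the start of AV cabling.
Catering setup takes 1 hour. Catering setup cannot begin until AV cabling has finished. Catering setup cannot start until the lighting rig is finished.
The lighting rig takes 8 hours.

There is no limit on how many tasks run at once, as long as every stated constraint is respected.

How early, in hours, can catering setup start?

14

The lighting rig can start immediately at hour 0; it finishes at hour 8.
AV cabling cannot begin until the lighting rig (finishes hour 8, plus 3-hour gap → hour 11). It runs from hour 11 to 11 + 3 = hour 14.
Catering setup waits on AV cabling (finishes hour 14); the lighting rig (finishes hour 8). The latest of these is hour 14, which is the earliest catering setup can start.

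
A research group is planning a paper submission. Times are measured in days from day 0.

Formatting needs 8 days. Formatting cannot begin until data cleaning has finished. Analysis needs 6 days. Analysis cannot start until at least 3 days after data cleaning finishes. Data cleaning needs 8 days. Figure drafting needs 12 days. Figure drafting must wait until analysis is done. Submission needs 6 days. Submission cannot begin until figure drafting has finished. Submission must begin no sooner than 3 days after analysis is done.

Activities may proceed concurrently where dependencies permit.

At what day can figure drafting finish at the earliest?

Nothing blocks data cleaning, so it runs from day 0 to day 8.
After data cleaning (finishes day 8, plus 3-day gap → day 11), analysis can start at day 11 and finishes at day 17.
Figure drafting waits on analysis (finishes day 17), so it starts at day 17 and finishes at 17 + 12 = day 29.

29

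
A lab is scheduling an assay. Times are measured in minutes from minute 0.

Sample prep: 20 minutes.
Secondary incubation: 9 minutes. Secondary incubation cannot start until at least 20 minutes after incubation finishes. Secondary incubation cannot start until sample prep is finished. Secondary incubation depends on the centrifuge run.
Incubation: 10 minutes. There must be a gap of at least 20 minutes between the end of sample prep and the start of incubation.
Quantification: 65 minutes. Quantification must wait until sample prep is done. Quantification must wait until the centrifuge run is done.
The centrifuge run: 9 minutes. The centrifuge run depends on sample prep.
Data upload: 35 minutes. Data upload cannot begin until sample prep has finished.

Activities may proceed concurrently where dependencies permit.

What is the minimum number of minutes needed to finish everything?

Nothing blocks sample prep, so it runs from minute 0 to minute 20.
Data upload cannot begin until sample prep (finishes minute 20). It runs from minute 20 to 20 + 35 = minute 55.
The centrifuge run waits on sample prep (finishes minute 20), so it starts at minute 20 and finishes at 20 + 9 = minute 29.
Quantification needs all of sample prep (finishes minute 20); the centrifuge run (finishes minute 29). That puts its earliest start at minute 29; it finishes at 29 + 65 = minute 94.
Incubation waits on sample prep (finishes minute 20, plus 20-minute gap → minute 40), so it starts at minute 40 and finishes at 40 + 10 = minute 50.
Secondary incubation needs all of incubation (finishes minute 50, plus 20-minute gap → minute 70); sample prep (finishes minute 20); the centrifuge run (finishes minute 29). That puts its earliest start at minute 70; it finishes at 70 + 9 = minute 79.
All tasks are finished once the last one completes. Finish times: Sample prep at 20, Incubation at 50, The centrifuge run at 29, Secondary incubation at 79, Quantification at 94, Data upload at 55. The latest is minute 94.

94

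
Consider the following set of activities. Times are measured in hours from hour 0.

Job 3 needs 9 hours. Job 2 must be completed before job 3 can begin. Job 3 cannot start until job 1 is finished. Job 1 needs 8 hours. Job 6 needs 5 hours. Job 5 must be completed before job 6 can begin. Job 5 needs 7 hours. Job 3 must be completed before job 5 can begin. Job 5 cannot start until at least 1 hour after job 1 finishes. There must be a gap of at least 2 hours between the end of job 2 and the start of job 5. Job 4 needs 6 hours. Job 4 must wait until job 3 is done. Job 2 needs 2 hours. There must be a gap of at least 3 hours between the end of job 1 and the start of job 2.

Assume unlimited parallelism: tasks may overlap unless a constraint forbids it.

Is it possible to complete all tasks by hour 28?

No

Job 1 has no prerequisites, so it starts at hour 0 and finishes at hour 8.
Job 2 waits on job 1 (finishes hour 8, plus 3-hour gap → hour 11), so it starts at hour 11 and finishes at 11 + 2 = hour 13.
Job 3 cannot start until job 2 (finishes hour 13); job 1 (finishes hour 8). The controlling bound is hour 13, so job 3 finishes at 13 + 9 = hour 22.
Job 5 has to wait for job 3 (finishes hour 22); job 1 (finishes hour 8, plus 1-hour gap → hour 9); job 2 (finishes hour 13, plus 2-hour gap → hour 15). The latest of these is hour 22, so job 5 runs hour 22 to 22 + 7 = hour 29.
Job 6 waits on job 5 (finishes hour 29), so it starts at hour 29 and finishes at 29 + 5 = hour 34.
After job 3 (finishes hour 22), job 4 can start at hour 22 and finishes at hour 28.
The earliest everything can be done is hour 34, which is after the deadline of 28, so it is not possible.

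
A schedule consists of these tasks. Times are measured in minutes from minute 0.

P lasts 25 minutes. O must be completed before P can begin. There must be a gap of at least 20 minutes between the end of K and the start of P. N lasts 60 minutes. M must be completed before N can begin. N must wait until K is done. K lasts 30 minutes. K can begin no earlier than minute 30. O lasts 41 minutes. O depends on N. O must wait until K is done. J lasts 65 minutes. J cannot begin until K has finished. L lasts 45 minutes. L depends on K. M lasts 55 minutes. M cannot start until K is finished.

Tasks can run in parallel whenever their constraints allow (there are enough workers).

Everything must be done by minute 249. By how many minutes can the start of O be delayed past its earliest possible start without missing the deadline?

K cannot begin until its own release at minute 30. It runs from minute 30 to 30 + 30 = minute 60.
M waits on K (finishes minute 60), so it starts at minute 60 and finishes at 60 + 55 = minute 115.
N has to wait for M (finishes minute 115); K (finishes minute 60). The latest of these is minute 115, so N runs minute 115 to 115 + 60 = minute 175.
For O: N (finishes minute 175); K (finishes minute 60). Taking the maximum gives a start of minute 175, and it finishes at 175 + 41 = minute 216.

Working backward from the deadline:
Nothing follows P; the deadline of minute 249 is its only limit. It must start by 249 − 25 = minute 224.
O must finish before P (must start by minute 224). With a 41-minute duration, O must start by 224 − 41 = minute 183.
So O can start as early as minute 175 and as late as minute 183, giving 183 − 175 = 8 minutes of slack.

8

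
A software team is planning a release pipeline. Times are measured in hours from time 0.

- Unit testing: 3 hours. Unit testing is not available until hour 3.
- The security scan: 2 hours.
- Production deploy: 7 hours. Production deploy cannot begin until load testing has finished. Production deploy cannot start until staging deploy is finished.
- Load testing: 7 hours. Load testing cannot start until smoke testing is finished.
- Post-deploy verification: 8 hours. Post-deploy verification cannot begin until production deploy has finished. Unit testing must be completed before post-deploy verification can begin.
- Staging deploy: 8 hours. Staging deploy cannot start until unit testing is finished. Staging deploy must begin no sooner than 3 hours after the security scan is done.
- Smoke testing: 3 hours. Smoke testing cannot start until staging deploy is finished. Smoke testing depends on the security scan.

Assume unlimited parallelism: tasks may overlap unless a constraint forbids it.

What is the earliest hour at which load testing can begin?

The security scan can start immediately at hour 0; it finishes at hour 2.
After its own release at hour 3, unit testing can start at hour 3 and finishes at hour 6.
Staging deploy has to wait for unit testing (finishes hour 6); the security scan (finishes hour 2, plus 3-hour gap → hour 5). The latest of these is hour 6, so staging deploy runs hour 6 to 6 + 8 = hour 14.
Smoke testing cannot start until staging deploy (finishes hour 14); the security scan (finishes hour 2). The controlling bound is hour 14, so smoke testing finishes at 14 + 3 = hour 17.
Load testing waits on smoke testing (finishes hour 17), so the earliest it can start is hour 17.

17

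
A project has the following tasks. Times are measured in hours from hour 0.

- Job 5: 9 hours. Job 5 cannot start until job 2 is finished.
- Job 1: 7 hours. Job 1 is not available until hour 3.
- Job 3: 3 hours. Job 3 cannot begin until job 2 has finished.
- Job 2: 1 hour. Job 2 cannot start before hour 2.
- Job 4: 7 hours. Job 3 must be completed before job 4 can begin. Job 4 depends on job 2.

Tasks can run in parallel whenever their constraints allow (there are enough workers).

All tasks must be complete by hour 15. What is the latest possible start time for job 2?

4

To finish by hour 15, job 4 (duration 7) must start no later than hour 8.
Since job 4 (must start by hour 8) depends on it, job 3 must finish by hour 8. Backing off its 3-hour duration gives a latest start of hour 5.
Nothing follows job 5; the deadline of hour 15 is its only limit. It must start by 15 − 9 = hour 6.
Job 2 feeds job 3 (must start by hour 5); job 4 (must start by hour 8); job 5 (must start by hour 6). Taking the minimum, job 2 must finish by hour 5 and start by 5 − 1 = hour 4.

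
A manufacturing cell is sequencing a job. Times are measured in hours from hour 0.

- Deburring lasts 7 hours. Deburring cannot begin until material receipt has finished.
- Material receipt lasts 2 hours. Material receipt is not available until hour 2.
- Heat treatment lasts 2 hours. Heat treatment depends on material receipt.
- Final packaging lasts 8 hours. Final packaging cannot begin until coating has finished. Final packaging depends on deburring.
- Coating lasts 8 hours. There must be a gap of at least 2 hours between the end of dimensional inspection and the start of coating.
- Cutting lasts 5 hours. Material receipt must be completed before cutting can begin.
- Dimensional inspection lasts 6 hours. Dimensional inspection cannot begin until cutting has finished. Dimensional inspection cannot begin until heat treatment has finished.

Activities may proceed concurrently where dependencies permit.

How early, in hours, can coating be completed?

Material receipt waits on its own release at hour 2, so it starts at hour 2 and finishes at 2 + 2 = hour 4.
Heat treatment waits on material receipt (finishes hour 4), so it starts at hour 4 and finishes at 4 + 2 = hour 6.
After material receipt (finishes hour 4), cutting can start at hour 4 and finishes at hour 9.
Dimensional inspection has to wait for cutting (finishes hour 9); heat treatment (finishes hour 6). The latest of these is hour 9, so dimensional inspection runs hour 9 to 9 + 6 = hour 15.
Coating cannot begin until dimensional inspection (finishes hour 15, plus 2-hour gap → hour 17). It runs from hour 17 to 17 + 8 = hour 25.

25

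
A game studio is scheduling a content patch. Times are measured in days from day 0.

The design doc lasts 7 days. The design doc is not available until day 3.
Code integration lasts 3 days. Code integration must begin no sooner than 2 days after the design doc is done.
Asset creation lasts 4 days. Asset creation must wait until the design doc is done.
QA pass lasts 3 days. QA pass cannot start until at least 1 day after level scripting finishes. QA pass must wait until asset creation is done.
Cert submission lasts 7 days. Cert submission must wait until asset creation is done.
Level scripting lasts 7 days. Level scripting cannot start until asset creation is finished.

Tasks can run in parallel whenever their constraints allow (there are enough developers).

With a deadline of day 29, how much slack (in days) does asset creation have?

4

The design doc cannot begin until its own release at day 3. It runs from day 3 to 3 + 7 = day 10.
Asset creation cannot begin until the design doc (finishes day 10). It runs from day 10 to 10 + 4 = day 14.

Working backward from the deadline:
Nothing follows QA pass; the deadline of day 29 is its only limit. It must start by 29 − 3 = day 26.
Level scripting must finish before QA pass (must start by day 26, minus 1-day gap → day 25). With a 7-day duration, level scripting must start by 25 − 7 = day 18.
Cert submission must finish by day 29; it takes 7 days, so it must start by 29 − 7 = day 22.
Asset creation has several dependents: level scripting (must start by day 18); QA pass (must start by day 26); cert submission (must start by day 22). The earliest of those limits is day 18, so asset creation must start by 18 − 4 = day 14.
So asset creation can start as early as day 10 and as late as day 14, giving 14 − 10 = 4 days of slack.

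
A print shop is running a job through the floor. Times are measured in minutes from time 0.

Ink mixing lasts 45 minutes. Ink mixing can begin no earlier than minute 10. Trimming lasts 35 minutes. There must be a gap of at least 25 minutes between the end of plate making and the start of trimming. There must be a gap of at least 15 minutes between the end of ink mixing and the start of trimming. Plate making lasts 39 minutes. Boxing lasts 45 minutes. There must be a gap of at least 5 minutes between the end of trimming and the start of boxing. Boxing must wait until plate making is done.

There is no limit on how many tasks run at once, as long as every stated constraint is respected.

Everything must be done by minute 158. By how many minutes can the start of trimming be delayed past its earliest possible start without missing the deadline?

3

Ink mixing cannot begin until its own release at minute 10. It runs from minute 10 to 10 + 45 = minute 55.
Plate making can start immediately at minute 0; it finishes at minute 39.
Trimming cannot start until plate making (finishes minute 39, plus 25-minute gap → minute 64); ink mixing (finishes minute 55, plus 15-minute gap → minute 70). The controlling bound is minute 70, so trimming finishes at 70 + 35 = minute 105.

Working backward from the deadline:
Nothing follows boxing; the deadline of minute 158 is its only limit. It must start by 158 − 45 = minute 113.
Trimming feeds into boxing (must start by minute 113, minus 5-minute gap → minute 108); so trimming must finish by minute 108 and therefore start by minute 73.
So trimming can start as early as minute 70 and as late as minute 73, giving 73 − 70 = 3 minutes of slack.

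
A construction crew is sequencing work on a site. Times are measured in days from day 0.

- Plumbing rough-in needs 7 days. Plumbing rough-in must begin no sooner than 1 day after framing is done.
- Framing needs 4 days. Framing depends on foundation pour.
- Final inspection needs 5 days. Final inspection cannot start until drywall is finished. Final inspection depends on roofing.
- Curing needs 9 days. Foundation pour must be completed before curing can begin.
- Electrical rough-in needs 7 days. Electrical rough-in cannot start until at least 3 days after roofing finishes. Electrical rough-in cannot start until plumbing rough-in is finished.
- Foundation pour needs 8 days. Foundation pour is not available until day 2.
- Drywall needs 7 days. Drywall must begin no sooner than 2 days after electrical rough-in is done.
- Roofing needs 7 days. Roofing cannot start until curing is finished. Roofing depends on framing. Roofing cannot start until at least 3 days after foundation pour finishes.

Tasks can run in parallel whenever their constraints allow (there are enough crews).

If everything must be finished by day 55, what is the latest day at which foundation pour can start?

7

Nothing follows final inspection; the deadline of day 55 is its only limit. It must start by 55 − 5 = day 50.
Drywall feeds into final inspection (must start by day 50); so drywall must finish by day 50 and therefore start by day 43.
Electrical rough-in feeds into drywall (must start by day 43, minus 2-day gap → day 41); so electrical rough-in must finish by day 41 and therefore start by day 34.
Roofing must finish in time for electrical rough-in (must start by day 34, minus 3-day gap → day 31); final inspection (must start by day 50). The tightest is day 31, so roofing must start by 31 − 7 = day 24.
Since roofing (must start by day 24) depends on it, curing must finish by day 24. Backing off its 9-day duration gives a latest start of day 15.
Plumbing rough-in feeds into electrical rough-in (must start by day 34); so plumbing rough-in must finish by day 34 and therefore start by day 27.
Framing feeds roofing (must start by day 24); plumbing rough-in (must start by day 27, minus 1-day gap → day 26). Taking the minimum, framing must finish by day 24 and start by 24 − 4 = day 20.
Foundation pour feeds curing (must start by day 15); framing (must start by day 20); roofing (must start by day 24, minus 3-day gap → day 21). Taking the minimum, foundation pour must finish by day 15 and start by 15 − 8 = day 7.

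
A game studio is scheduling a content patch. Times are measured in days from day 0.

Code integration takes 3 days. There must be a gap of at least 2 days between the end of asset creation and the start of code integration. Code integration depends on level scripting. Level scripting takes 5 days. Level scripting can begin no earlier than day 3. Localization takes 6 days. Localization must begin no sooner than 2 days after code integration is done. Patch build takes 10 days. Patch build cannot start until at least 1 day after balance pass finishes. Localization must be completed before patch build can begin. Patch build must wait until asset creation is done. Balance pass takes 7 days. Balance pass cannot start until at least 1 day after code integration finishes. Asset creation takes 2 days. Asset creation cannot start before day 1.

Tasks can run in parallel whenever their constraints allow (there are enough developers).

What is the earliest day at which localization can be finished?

Level scripting cannot begin until its own release at day 3. It runs from day 3 to 3 + 5 = day 8.
Asset creation cannot begin until its own release at day 1. It runs from day 1 to 1 + 2 = day 3.
For code integration: asset creation (finishes day 3, plus 2-day gap → day 5); level scripting (finishes day 8). Taking the maximum gives a start of day 8, and it finishes at 8 + 3 = day 11.
Localization cannot begin until code integration (finishes day 11, plus 2-day gap → day 13). It runs from day 13 to 13 + 6 = day 19.

19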